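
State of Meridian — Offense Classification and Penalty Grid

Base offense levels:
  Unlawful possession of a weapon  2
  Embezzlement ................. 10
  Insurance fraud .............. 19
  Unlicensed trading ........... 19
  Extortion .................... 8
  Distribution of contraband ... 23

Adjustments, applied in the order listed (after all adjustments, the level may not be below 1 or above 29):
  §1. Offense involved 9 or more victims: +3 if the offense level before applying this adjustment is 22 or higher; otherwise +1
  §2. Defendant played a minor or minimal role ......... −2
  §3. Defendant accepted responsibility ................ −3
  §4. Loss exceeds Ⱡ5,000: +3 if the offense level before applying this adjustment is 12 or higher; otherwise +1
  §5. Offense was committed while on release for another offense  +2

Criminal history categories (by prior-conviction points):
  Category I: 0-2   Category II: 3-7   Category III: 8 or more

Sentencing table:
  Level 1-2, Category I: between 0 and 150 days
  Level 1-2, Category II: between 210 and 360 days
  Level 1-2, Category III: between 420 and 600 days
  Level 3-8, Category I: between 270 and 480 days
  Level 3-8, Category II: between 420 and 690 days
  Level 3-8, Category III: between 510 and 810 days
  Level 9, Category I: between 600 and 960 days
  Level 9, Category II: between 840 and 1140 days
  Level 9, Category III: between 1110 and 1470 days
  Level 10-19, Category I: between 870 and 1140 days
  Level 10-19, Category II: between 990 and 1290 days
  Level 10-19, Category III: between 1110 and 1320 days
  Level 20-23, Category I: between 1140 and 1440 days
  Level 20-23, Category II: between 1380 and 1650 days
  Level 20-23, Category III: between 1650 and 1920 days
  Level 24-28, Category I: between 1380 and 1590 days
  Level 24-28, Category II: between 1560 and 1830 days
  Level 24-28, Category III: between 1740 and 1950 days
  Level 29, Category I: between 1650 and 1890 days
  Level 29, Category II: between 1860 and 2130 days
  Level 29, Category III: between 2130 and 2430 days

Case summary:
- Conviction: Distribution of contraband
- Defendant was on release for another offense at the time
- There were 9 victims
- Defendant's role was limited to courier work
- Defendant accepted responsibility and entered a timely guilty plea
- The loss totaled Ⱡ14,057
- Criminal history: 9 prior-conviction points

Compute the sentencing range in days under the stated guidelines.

1740-1950 days

Base offense level for distribution of contraband: 23.
§1 applies (level before this adjustment is 23 ≥ 22, so +3): 23 + 3 = 26.
§2 applies: 26 − 2 = 24.
§3 applies: 24 − 3 = 21.
§4 applies (level before this adjustment is 21 ≥ 12, so +3): 21 + 3 = 24.
§5 applies: 24 + 2 = 26.
Final offense level: 26.
Criminal history: 9 prior points → Category III (8+).
Level 26 falls in the 24-28 band.
Grid: Level 24-28 × Category III = 1740-1950 days.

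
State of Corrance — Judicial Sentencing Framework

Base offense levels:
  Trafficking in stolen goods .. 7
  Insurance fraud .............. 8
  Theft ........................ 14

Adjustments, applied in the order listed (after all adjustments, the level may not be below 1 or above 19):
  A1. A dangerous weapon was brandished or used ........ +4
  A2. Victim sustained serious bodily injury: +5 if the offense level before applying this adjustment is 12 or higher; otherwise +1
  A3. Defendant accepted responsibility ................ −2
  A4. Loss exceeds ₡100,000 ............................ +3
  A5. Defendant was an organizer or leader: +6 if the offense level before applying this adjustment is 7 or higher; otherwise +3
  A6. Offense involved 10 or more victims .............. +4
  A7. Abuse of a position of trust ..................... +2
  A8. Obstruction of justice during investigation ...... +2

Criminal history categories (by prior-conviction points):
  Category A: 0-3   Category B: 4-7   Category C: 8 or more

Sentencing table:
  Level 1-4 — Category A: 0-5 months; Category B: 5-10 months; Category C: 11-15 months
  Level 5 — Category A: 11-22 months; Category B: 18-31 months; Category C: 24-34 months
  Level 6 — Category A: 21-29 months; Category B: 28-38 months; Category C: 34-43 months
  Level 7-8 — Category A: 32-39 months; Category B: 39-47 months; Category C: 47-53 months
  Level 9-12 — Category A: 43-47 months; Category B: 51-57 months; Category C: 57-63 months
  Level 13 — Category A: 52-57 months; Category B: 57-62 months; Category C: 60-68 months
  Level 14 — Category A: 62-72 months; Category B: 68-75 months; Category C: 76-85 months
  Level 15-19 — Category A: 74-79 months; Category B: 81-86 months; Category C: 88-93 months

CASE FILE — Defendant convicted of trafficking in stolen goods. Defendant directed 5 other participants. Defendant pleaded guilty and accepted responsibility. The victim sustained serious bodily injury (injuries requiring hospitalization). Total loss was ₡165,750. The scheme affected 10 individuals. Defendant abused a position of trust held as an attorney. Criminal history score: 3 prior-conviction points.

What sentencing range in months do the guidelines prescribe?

74-79 months

Base offense level for trafficking in stolen goods: 7.
A2 applies (level before this adjustment is 7 < 12, so +1): 7 + 1 = 8.
A3 applies: 8 − 2 = 6.
A4 applies: 6 + 3 = 9.
A5 applies (level before this adjustment is 9 ≥ 7, so +6): 9 + 6 = 15.
A6 applies: 15 + 4 = 19.
A7 applies: 19 + 2 = 21.
A8 does not apply.
Level 21 exceeds the maximum of 19; capped at 19.
Final offense level: 19.
Criminal history: 3 prior points → Category A (0-3).
Level 19 falls in the 15-19 band.
Grid: Level 15-19 × Category A = 74-79 months.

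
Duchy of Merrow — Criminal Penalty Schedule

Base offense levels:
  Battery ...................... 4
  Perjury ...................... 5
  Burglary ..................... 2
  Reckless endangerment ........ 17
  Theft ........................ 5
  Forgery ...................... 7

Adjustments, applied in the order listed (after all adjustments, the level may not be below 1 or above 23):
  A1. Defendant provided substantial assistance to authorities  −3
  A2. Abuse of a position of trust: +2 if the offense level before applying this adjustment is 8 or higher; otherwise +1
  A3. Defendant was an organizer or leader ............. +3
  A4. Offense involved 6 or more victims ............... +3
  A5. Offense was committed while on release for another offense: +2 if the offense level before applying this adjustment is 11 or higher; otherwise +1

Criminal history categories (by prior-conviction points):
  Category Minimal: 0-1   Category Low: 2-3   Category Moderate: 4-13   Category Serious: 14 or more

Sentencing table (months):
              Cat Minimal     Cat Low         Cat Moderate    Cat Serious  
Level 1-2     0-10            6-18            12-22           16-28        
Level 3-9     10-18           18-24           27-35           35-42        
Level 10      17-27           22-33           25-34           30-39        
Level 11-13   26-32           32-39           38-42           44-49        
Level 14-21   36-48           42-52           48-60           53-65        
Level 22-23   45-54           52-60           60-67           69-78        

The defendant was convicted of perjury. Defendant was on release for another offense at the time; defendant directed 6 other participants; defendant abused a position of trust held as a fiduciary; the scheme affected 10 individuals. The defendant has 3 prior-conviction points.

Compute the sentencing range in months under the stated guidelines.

42-52 months

Base offense level for perjury: 5.
A1 does not apply.
A2 applies (level before this adjustment is 5 < 8, so +1): 5 + 1 = 6.
A3 applies: 6 + 3 = 9.
A4 applies: 9 + 3 = 12.
A5 applies (level before this adjustment is 12 ≥ 11, so +2): 12 + 2 = 14.
Final offense level: 14.
Criminal history: 3 prior points → Category Low (2-3).
Level 14 falls in the 14-21 band.
Grid: Level 14-21 × Category Low = 42-52 months.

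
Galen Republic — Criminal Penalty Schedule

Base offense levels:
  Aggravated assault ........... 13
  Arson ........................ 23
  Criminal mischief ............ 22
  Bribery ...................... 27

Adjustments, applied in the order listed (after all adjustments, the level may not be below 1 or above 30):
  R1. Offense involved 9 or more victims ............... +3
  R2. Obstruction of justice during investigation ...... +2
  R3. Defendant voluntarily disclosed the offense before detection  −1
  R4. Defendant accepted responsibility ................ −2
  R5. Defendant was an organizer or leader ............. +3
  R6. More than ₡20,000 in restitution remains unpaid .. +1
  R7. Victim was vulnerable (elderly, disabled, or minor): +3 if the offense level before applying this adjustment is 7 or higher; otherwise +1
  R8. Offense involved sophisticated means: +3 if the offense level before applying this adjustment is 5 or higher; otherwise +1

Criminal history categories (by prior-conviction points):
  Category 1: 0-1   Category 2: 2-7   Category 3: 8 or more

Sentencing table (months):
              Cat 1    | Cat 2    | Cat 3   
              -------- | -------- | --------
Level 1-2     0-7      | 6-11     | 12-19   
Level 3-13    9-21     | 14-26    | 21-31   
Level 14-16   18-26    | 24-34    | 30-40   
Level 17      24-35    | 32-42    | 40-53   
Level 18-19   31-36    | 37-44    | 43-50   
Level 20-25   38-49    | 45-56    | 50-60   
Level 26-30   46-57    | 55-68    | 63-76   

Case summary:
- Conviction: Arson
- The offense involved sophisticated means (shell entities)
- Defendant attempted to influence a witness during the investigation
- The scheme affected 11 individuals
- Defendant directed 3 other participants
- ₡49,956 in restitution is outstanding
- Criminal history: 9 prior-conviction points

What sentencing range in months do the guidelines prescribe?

63-76 months

Base offense level for arson: 23.
R1 applies: 23 + 3 = 26.
R2 applies: 26 + 2 = 28.
R3 does not apply.
R5 applies: 28 + 3 = 31.
R6 applies: 31 + 1 = 32.
R8 applies (level before this adjustment is 32 ≥ 5, so +3): 32 + 3 = 35.
Level 35 exceeds the maximum of 30; capped at 30.
Final offense level: 30.
Criminal history: 9 prior points → Category 3 (8+).
Level 30 falls in the 26-30 band.
Grid: Level 26-30 × Category 3 = 63-76 months.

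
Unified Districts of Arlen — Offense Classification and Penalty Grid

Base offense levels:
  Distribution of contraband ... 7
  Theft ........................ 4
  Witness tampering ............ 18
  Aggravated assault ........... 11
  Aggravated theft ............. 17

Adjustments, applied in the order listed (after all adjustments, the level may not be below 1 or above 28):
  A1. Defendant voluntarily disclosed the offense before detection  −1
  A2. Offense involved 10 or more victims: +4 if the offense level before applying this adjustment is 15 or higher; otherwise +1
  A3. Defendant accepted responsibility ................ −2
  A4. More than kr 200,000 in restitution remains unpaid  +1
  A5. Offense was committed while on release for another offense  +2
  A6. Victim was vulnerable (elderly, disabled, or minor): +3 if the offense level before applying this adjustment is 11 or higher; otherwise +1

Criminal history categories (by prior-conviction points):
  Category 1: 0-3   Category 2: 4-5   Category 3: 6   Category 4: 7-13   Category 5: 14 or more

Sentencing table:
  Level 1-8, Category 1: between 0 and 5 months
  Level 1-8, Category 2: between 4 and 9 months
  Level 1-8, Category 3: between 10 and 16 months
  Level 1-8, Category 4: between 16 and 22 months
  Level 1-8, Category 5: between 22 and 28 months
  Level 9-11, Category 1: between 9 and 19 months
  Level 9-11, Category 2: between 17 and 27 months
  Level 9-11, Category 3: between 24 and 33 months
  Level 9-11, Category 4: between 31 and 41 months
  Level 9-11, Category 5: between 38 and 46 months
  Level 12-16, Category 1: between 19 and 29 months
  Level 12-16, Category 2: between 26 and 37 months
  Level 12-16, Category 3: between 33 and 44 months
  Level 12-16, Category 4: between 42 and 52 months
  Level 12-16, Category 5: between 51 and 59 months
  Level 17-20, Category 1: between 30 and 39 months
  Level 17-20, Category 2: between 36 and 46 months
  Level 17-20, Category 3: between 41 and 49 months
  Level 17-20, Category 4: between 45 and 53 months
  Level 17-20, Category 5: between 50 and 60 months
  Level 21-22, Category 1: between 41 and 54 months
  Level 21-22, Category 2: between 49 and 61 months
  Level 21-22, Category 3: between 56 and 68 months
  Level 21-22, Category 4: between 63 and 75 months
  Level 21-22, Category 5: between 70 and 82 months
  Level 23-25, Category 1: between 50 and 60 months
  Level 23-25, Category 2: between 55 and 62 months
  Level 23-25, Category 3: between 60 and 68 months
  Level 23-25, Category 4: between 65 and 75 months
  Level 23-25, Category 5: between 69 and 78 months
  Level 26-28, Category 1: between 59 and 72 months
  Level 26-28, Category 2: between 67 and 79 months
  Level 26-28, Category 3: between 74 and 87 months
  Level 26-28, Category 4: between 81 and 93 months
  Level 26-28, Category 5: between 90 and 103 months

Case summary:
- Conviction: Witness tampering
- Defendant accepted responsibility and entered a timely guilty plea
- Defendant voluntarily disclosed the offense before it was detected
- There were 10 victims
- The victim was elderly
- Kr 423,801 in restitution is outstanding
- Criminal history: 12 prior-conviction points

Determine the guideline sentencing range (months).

Base offense level for witness tampering: 18.
A1 applies: 18 − 1 = 17.
A2 applies (level before this adjustment is 17 ≥ 15, so +4): 17 + 4 = 21.
A3 applies: 21 − 2 = 19.
A4 applies: 19 + 1 = 20.
A5 does not apply.
A6 applies (level before this adjustment is 20 ≥ 11, so +3): 20 + 3 = 23.
Final offense level: 23.
Criminal history: 12 prior points → Category 4 (7-13).
Level 23 falls in the 23-25 band.
Grid: Level 23-25 × Category 4 = 65-75 months.

65-75 months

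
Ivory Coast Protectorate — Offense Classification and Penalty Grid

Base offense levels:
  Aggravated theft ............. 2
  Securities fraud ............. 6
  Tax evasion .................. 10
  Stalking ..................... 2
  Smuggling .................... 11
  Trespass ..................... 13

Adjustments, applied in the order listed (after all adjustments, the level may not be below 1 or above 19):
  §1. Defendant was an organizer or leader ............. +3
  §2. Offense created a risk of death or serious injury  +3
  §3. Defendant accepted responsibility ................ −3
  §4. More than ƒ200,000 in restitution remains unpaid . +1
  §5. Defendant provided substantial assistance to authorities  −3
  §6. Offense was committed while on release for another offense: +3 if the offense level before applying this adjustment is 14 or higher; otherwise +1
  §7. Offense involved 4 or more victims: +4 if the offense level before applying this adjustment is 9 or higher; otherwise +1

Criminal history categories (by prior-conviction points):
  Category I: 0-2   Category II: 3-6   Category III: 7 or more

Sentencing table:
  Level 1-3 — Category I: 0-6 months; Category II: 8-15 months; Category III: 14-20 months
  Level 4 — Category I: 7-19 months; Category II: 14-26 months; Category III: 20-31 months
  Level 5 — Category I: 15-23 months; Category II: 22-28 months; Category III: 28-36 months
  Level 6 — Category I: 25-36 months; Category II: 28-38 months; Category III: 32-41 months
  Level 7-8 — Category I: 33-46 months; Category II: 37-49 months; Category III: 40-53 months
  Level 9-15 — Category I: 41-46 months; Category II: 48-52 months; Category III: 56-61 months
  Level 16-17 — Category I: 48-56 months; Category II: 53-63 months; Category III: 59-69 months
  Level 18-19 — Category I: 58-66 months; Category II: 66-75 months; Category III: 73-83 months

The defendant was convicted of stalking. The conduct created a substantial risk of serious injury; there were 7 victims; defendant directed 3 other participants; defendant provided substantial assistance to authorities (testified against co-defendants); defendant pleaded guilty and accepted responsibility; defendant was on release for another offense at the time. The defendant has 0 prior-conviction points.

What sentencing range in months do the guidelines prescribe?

7-19 months

Base offense level for stalking: 2.
§1 applies: 2 + 3 = 5.
§2 applies: 5 + 3 = 8.
§3 applies: 8 − 3 = 5.
§5 applies: 5 − 3 = 2.
§6 applies (level before this adjustment is 2 < 14, so +1): 2 + 1 = 3.
§7 applies (level before this adjustment is 3 < 9, so +1): 3 + 1 = 4.
Final offense level: 4.
Criminal history: 0 prior points → Category I (0-2).
Level 4 falls in the 4 band.
Grid: Level 4 × Category I = 7-19 months.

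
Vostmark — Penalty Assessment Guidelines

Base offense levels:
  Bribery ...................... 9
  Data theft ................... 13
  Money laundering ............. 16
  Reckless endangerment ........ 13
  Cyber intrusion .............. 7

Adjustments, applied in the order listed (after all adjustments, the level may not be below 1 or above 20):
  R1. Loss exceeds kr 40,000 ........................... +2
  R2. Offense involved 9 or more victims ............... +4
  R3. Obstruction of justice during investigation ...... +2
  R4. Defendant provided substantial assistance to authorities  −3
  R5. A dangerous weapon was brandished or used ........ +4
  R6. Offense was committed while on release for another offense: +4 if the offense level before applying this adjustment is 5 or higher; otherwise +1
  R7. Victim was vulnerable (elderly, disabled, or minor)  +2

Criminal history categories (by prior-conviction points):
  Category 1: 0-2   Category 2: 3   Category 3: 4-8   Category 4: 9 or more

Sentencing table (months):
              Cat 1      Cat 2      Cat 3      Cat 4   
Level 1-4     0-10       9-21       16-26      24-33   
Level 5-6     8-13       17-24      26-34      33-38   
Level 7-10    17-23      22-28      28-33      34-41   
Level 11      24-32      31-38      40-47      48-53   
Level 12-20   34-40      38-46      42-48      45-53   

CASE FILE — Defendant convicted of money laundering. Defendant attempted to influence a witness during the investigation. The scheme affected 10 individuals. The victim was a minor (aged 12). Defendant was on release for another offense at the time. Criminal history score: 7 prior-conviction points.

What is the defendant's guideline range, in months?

Base offense level for money laundering: 16.
R1 does not apply.
R2 applies: 16 + 4 = 20.
R3 applies: 20 + 2 = 22.
R5 does not apply.
R6 applies (level before this adjustment is 22 ≥ 5, so +4): 22 + 4 = 26.
R7 applies: 26 + 2 = 28.
Level 28 exceeds the maximum of 20; capped at 20.
Final offense level: 20.
Criminal history: 7 prior points → Category 3 (4-8).
Level 20 falls in the 12-20 band.
Grid: Level 12-20 × Category 3 = 42-48 months.

42-48 months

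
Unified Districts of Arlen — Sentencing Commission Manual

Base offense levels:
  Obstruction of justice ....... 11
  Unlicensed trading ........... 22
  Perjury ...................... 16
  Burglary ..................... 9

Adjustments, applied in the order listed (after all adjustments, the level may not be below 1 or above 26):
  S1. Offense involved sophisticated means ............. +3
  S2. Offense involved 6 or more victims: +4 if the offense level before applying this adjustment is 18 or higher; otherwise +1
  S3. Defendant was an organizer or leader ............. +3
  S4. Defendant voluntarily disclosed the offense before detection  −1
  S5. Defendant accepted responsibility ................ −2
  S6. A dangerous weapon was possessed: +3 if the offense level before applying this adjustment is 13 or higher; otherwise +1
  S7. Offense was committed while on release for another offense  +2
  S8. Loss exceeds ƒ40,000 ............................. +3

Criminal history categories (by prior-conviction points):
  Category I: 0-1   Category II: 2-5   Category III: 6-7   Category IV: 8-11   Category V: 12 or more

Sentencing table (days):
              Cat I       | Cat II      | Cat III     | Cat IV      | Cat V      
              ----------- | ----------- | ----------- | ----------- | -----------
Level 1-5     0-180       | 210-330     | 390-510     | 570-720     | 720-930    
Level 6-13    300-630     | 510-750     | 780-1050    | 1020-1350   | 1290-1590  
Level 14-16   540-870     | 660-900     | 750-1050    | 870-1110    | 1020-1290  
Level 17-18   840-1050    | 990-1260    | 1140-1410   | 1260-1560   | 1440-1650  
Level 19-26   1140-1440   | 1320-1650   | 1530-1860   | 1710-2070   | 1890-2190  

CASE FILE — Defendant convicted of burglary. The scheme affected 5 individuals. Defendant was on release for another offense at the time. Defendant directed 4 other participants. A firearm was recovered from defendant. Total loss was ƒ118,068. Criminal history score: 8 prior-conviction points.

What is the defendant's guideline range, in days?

Base offense level for burglary: 9.
S1 does not apply.
S2 does not apply.
S3 applies: 9 + 3 = 12.
S4 does not apply.
S6 applies (level before this adjustment is 12 < 13, so +1): 12 + 1 = 13.
S7 applies: 13 + 2 = 15.
S8 applies: 15 + 3 = 18.
Final offense level: 18.
Criminal history: 8 prior points → Category IV (8-11).
Level 18 falls in the 17-18 band.
Grid: Level 17-18 × Category IV = 1260-1560 days.

1260-1560 days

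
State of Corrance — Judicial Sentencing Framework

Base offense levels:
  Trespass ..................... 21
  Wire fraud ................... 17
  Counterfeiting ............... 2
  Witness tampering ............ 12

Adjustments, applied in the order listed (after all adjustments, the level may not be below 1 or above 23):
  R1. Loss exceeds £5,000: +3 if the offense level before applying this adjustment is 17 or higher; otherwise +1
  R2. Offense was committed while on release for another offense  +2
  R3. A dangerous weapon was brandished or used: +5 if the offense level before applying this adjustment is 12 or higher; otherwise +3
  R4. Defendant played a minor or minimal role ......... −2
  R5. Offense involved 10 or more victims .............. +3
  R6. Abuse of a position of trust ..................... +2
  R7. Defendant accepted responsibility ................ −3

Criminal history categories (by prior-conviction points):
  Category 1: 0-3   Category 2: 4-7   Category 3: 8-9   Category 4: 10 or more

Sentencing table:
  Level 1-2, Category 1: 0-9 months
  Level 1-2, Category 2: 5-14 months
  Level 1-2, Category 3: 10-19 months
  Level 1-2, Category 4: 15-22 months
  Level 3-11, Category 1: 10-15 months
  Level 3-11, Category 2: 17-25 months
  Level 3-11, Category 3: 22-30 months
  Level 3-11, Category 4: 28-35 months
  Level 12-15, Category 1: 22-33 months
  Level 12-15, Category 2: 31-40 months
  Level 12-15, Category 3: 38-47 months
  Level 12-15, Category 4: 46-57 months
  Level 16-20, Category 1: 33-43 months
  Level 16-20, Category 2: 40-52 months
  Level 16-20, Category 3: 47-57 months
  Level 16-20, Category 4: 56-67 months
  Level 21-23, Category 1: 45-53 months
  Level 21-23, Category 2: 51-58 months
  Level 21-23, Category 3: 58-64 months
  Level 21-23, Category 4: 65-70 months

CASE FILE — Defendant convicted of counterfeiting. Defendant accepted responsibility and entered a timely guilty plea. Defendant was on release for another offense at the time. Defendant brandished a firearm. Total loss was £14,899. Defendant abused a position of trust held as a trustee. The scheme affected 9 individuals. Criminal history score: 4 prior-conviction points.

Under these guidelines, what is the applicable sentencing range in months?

17-25 months

Base offense level for counterfeiting: 2.
R1 applies (level before this adjustment is 2 < 17, so +1): 2 + 1 = 3.
R2 applies: 3 + 2 = 5.
R3 applies (level before this adjustment is 5 < 12, so +3): 5 + 3 = 8.
R4 does not apply.
R6 applies: 8 + 2 = 10.
R7 applies: 10 − 3 = 7.
Final offense level: 7.
Criminal history: 4 prior points → Category 2 (4-7).
Level 7 falls in the 3-11 band.
Grid: Level 3-11 × Category 2 = 17-25 months.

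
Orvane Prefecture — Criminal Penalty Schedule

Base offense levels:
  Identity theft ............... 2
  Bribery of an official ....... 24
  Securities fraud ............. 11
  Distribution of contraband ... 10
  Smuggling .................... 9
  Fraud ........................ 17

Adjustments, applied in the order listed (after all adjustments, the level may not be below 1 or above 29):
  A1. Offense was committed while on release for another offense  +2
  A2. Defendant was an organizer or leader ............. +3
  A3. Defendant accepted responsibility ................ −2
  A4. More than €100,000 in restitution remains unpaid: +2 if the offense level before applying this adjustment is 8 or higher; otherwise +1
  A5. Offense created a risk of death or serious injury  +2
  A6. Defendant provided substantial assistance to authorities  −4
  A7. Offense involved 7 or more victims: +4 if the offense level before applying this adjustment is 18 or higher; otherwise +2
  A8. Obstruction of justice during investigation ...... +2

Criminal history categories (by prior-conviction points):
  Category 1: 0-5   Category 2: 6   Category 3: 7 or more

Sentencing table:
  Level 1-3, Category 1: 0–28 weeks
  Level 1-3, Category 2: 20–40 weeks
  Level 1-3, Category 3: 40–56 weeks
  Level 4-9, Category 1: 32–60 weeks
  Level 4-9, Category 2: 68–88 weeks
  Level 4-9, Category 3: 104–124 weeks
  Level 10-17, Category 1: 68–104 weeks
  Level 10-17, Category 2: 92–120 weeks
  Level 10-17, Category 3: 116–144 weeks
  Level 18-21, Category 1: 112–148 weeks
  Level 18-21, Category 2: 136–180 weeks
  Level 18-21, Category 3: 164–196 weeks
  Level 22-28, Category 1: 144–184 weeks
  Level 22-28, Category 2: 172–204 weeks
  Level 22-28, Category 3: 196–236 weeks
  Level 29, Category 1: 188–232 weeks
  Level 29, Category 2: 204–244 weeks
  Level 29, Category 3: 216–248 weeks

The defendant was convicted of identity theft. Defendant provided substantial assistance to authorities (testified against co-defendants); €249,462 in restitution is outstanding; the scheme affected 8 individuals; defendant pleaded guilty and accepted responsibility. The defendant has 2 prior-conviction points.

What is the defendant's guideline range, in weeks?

0-28 weeks

Base offense level for identity theft: 2.
A1 does not apply.
A2 does not apply.
A3 applies: 2 − 2 = 0.
A4 applies (level before this adjustment is 0 < 8, so +1): 0 + 1 = 1.
A5 does not apply.
A6 applies: 1 − 4 = -3.
A7 applies (level before this adjustment is -3 < 18, so +2): -3 + 2 = -1.
Level -1 is below the minimum of 1; floored at 1.
Final offense level: 1.
Criminal history: 2 prior points → Category 1 (0-5).
Level 1 falls in the 1-3 band.
Grid: Level 1-3 × Category 1 = 0-28 weeks.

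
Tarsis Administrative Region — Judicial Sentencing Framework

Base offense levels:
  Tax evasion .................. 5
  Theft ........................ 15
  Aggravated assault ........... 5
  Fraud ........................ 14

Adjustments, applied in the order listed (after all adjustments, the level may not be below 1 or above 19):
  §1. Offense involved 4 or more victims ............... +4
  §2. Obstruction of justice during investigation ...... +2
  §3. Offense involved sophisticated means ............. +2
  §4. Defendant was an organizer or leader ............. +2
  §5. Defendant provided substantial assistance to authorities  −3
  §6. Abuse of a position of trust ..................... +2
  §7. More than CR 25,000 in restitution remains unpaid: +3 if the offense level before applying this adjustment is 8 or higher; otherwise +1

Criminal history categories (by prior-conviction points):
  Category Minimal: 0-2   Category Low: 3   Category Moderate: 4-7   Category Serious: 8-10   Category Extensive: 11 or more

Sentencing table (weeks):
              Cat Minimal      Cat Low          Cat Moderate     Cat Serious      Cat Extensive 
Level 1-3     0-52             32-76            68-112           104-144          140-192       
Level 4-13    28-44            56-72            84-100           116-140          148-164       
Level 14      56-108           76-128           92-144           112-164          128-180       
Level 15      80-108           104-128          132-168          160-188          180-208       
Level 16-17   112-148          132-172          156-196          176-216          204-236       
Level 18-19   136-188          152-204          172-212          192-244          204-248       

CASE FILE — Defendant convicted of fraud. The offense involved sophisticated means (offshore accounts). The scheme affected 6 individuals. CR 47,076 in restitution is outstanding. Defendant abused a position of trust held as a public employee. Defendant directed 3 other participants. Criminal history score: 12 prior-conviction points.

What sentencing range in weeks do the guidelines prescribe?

204-248 weeks

Base offense level for fraud: 14.
§1 applies: 14 + 4 = 18.
§2 does not apply.
§3 applies: 18 + 2 = 20.
§4 applies: 20 + 2 = 22.
§6 applies: 22 + 2 = 24.
§7 applies (level before this adjustment is 24 ≥ 8, so +3): 24 + 3 = 27.
Level 27 exceeds the maximum of 19; capped at 19.
Final offense level: 19.
Criminal history: 12 prior points → Category Extensive (11+).
Level 19 falls in the 18-19 band.
Grid: Level 18-19 × Category Extensive = 204-248 weeks.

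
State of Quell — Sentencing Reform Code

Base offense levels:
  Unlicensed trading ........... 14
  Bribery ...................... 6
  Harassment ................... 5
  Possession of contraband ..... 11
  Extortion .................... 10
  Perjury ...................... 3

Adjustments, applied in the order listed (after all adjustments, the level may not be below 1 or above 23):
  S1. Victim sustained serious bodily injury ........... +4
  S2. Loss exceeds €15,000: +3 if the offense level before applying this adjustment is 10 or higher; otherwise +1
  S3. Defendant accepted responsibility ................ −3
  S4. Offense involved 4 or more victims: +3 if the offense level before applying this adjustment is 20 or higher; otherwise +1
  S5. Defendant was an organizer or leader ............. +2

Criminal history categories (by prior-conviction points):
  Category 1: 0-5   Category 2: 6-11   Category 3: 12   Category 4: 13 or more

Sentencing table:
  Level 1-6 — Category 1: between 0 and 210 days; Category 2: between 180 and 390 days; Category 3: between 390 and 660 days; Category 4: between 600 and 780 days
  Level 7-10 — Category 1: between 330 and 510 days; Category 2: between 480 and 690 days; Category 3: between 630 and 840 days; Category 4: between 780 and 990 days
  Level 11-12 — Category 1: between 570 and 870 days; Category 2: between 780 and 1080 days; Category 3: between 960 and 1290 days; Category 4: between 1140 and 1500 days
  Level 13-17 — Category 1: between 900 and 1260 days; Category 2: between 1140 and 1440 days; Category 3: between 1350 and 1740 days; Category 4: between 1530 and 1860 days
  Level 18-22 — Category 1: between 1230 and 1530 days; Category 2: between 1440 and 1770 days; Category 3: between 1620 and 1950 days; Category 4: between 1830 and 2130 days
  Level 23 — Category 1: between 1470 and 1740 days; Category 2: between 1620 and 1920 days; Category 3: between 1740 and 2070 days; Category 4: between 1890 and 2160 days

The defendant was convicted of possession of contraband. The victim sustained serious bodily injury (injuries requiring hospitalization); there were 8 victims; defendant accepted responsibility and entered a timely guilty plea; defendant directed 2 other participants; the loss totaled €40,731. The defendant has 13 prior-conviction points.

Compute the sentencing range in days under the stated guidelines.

1830-2130 days

Base offense level for possession of contraband: 11.
S1 applies: 11 + 4 = 15.
S2 applies (level before this adjustment is 15 ≥ 10, so +3): 15 + 3 = 18.
S3 applies: 18 − 3 = 15.
S4 applies (level before this adjustment is 15 < 20, so +1): 15 + 1 = 16.
S5 applies: 16 + 2 = 18.
Final offense level: 18.
Criminal history: 13 prior points → Category 4 (13+).
Level 18 falls in the 18-22 band.
Grid: Level 18-22 × Category 4 = 1830-2130 days.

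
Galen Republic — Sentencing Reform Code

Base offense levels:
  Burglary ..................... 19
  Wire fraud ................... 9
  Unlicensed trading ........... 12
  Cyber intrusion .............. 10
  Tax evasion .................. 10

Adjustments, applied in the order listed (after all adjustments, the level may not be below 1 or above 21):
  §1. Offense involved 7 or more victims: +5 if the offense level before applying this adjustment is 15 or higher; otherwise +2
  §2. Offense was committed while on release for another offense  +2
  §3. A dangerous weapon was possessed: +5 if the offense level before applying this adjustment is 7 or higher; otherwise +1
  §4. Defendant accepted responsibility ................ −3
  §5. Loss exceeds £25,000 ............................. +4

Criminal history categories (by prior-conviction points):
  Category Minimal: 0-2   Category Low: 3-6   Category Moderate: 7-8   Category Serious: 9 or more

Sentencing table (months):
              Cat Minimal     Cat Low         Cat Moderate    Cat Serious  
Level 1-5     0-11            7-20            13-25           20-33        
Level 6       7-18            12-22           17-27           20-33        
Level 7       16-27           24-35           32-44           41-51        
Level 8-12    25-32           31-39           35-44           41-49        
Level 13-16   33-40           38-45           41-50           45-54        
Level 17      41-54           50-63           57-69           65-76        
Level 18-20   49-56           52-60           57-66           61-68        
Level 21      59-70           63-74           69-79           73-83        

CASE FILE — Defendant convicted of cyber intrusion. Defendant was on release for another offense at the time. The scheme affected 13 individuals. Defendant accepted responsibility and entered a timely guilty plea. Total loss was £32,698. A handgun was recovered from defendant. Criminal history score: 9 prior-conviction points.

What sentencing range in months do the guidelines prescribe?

61-68 months

Base offense level for cyber intrusion: 10.
§1 applies (level before this adjustment is 10 < 15, so +2): 10 + 2 = 12.
§2 applies: 12 + 2 = 14.
§3 applies (level before this adjustment is 14 ≥ 7, so +5): 14 + 5 = 19.
§4 applies: 19 − 3 = 16.
§5 applies: 16 + 4 = 20.
Final offense level: 20.
Criminal history: 9 prior points → Category Serious (9+).
Level 20 falls in the 18-20 band.
Grid: Level 18-20 × Category Serious = 61-68 months.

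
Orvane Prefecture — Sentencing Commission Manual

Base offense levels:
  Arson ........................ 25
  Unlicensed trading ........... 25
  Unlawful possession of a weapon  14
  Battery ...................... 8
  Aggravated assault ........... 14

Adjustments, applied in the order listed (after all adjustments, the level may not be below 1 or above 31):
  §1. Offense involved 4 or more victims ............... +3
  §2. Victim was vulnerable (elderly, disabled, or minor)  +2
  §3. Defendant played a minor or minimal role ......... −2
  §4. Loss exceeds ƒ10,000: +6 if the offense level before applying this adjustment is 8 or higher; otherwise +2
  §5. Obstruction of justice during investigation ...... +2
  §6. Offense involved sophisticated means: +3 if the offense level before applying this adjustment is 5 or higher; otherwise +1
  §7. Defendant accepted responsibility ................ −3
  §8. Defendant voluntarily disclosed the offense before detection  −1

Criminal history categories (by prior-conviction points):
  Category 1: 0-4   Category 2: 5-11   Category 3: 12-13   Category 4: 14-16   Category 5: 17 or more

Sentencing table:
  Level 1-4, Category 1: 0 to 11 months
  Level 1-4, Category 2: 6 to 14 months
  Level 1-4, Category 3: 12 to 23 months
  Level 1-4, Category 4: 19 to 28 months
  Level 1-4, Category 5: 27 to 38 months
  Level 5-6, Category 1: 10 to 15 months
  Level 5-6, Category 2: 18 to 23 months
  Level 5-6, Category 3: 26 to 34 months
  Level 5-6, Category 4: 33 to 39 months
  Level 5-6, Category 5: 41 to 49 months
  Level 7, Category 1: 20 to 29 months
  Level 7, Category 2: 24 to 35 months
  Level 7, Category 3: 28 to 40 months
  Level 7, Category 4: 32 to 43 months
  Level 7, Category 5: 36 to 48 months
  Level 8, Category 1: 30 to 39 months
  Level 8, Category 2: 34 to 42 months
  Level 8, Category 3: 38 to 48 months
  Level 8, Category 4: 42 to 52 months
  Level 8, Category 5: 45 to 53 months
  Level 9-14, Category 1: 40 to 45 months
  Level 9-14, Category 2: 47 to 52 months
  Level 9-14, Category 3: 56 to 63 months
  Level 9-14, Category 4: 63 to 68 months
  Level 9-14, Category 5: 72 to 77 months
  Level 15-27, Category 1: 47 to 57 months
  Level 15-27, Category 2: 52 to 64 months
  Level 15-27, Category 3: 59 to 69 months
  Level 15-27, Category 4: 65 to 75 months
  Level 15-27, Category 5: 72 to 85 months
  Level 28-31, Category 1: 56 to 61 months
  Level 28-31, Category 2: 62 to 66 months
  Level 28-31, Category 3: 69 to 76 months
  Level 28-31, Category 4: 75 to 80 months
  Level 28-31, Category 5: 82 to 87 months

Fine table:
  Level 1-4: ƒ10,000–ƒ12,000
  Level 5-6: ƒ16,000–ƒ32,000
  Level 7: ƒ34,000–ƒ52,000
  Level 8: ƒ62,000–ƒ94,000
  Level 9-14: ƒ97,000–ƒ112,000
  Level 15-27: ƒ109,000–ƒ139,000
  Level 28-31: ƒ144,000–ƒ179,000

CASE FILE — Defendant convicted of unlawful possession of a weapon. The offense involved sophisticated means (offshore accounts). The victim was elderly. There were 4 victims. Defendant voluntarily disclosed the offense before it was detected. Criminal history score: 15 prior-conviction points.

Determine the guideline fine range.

ƒ109,000–ƒ139,000

Base offense level for unlawful possession of a weapon: 14.
§1 applies: 14 + 3 = 17.
§2 applies: 17 + 2 = 19.
§3 does not apply.
§4 does not apply.
§5 does not apply.
§6 applies (level before this adjustment is 19 ≥ 5, so +3): 19 + 3 = 22.
§8 applies: 22 − 1 = 21.
Final offense level: 21.
Level 21 falls in the 15-27 band.
Fine table: Level 15-27 → ƒ109,000–ƒ139,000.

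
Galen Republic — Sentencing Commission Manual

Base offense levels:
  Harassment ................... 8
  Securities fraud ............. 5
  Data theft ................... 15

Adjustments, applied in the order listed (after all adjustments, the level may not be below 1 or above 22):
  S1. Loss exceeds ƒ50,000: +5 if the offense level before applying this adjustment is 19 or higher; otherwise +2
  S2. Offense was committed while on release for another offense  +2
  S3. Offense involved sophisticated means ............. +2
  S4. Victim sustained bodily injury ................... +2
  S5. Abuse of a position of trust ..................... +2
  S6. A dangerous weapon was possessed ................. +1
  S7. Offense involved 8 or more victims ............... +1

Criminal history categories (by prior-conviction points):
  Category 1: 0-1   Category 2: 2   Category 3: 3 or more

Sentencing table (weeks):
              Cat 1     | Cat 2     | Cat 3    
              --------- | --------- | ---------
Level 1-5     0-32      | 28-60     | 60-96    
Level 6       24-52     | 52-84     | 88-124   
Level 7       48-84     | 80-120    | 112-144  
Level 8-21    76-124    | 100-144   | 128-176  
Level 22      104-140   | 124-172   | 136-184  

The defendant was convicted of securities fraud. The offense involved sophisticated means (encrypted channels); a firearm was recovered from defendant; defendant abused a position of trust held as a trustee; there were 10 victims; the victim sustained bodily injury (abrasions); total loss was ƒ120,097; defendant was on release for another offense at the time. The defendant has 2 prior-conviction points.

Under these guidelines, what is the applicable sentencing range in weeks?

100-144 weeks

Base offense level for securities fraud: 5.
S1 applies (level before this adjustment is 5 < 19, so +2): 5 + 2 = 7.
S2 applies: 7 + 2 = 9.
S3 applies: 9 + 2 = 11.
S4 applies: 11 + 2 = 13.
S5 applies: 13 + 2 = 15.
S6 applies: 15 + 1 = 16.
S7 applies: 16 + 1 = 17.
Final offense level: 17.
Criminal history: 2 prior points → Category 2 (2).
Level 17 falls in the 8-21 band.
Grid: Level 8-21 × Category 2 = 100-144 weeks.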